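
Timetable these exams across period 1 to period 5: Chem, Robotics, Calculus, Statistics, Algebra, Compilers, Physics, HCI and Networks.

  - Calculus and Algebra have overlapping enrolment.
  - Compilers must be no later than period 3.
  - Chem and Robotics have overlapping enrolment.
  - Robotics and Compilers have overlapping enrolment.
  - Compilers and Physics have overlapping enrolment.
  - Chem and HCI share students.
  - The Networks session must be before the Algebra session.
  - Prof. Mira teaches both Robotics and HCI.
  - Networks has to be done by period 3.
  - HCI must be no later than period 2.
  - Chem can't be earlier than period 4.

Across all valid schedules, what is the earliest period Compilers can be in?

Compilers's own window allows nothing later than period 3.
Compilers at period 1 is achievable: Networks -> period 1, Chem -> period 4, Statistics -> period 1, Physics -> period 2, Calculus -> period 1, Compilers -> period 1, Algebra -> period 2, Robotics -> period 2, HCI -> period 1.

period 1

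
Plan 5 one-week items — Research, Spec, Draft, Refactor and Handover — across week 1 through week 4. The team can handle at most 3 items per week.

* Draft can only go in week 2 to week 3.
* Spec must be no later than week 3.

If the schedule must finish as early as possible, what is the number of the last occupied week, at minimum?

With at most 3 per week and 5 tasks, at least 2 weeks are needed.
Draft can't be placed before week 2, so the schedule must run through at least week 2.
2 works (last occupied week: week 2): for example Spec in week 1; Research in week 1; Draft in week 2; Handover in week 2; Refactor in week 1.

2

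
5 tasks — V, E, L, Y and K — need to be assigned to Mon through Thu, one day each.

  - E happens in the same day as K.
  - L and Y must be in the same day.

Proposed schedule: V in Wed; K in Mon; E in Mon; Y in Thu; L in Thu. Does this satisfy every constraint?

Valid

E happens in the same day as K — holds.
L and Y must be in the same day — holds.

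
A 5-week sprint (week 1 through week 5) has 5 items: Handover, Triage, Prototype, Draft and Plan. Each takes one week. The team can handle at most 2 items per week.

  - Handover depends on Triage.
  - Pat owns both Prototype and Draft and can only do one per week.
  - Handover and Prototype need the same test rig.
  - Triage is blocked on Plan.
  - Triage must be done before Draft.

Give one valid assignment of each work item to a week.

Triage -> week 2; Handover -> week 3; Prototype -> week 1; Plan -> week 1; Draft -> week 3

Checking: Plan(week 1) before Triage(week 2); Triage(week 2) before Draft(week 3); Triage(week 2) before Handover(week 3); Prototype(week 1) != Draft(week 3); Handover(week 3) != Prototype(week 1); max 2 per week (cap 2).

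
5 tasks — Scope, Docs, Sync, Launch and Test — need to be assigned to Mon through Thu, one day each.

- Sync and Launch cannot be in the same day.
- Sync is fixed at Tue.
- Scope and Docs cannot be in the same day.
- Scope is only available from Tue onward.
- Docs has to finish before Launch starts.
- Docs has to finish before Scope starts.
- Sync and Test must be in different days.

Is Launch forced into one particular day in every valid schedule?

No

Launch can be Wed (e.g. Test in Mon, Docs in Mon, Sync in Tue, Scope in Tue, Launch in Wed) or Thu (e.g. Scope in Tue, Sync in Tue, Docs in Mon, Launch in Thu, Test in Mon).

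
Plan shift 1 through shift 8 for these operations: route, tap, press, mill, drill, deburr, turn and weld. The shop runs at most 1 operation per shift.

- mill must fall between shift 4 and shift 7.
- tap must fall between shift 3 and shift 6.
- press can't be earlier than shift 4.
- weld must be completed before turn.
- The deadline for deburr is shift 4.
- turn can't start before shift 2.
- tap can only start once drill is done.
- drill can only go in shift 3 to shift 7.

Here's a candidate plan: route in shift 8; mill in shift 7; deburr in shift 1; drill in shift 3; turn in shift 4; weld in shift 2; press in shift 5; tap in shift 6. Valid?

Yes, all constraints hold

The deadline for deburr is shift 4 — holds.
tap must fall between shift 3 and shift 6 — holds.
drill can only go in shift 3 to shift 7 — holds.
press can't be earlier than shift 4 — holds.
mill must fall between shift 4 and shift 7 — holds.
The shop runs at most 1 operation per shift — holds.
turn can't start before shift 2 — holds.
weld must be completed before turn — holds.
tap can only start once drill is done — holds.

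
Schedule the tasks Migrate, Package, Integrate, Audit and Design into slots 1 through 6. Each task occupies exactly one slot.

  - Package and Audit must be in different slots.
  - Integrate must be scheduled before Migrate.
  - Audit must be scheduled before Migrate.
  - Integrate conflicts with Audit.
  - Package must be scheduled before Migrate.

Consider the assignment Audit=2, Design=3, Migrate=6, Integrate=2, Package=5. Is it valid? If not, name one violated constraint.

No — it violates: Integrate conflicts with Audit

Package must be scheduled before Migrate — holds.
Audit must be scheduled before Migrate — holds.
Integrate must be scheduled before Migrate — holds.
Package and Audit must be in different slots — holds.
Integrate conflicts with Audit — violated.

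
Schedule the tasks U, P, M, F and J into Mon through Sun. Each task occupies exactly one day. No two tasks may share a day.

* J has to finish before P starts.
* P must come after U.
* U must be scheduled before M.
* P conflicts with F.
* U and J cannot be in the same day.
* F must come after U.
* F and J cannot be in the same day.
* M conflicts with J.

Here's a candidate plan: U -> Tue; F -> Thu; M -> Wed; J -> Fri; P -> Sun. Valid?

Yes, all constraints hold

U and J cannot be in the same day — holds.
No two tasks may share a day — holds.
J has to finish before P starts — holds.
P must come after U — holds.
P conflicts with F — holds.
M conflicts with J — holds.
U must be scheduled before M — holds.
F and J cannot be in the same day — holds.
F must come after U — holds.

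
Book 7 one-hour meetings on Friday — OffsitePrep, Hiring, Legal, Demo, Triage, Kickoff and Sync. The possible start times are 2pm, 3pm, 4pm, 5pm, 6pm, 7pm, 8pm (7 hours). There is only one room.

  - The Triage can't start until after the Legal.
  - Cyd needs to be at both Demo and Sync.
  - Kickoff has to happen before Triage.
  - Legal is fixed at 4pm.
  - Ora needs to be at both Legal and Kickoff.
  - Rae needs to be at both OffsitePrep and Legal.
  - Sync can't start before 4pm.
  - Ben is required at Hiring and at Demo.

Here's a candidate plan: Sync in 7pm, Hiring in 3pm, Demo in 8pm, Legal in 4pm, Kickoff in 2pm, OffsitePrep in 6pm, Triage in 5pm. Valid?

Yes, all constraints hold

Cyd needs to be at both Demo and Sync — holds.
Kickoff has to happen before Triage — holds.
Rae needs to be at both OffsitePrep and Legal — holds.
There is only one room — holds.
The Triage can't start until after the Legal — holds.
Ora needs to be at both Legal and Kickoff — holds.
Legal is fixed at 4pm — holds.
Ben is required at Hiring and at Demo — holds.
Sync can't start before 4pm — holds.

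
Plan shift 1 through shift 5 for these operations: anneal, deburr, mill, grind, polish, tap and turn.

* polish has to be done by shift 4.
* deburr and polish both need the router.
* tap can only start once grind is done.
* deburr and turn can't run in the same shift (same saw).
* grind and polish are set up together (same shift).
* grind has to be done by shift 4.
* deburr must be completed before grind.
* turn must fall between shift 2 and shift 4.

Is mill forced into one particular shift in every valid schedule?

No

mill can be shift 1 (e.g. turn in shift 2, mill in shift 1, deburr in shift 1, grind in shift 2, polish in shift 2, tap in shift 3, anneal in shift 1) or shift 2 (e.g. turn in shift 2; mill in shift 2; grind in shift 2; polish in shift 2; deburr in shift 1; tap in shift 3; anneal in shift 1).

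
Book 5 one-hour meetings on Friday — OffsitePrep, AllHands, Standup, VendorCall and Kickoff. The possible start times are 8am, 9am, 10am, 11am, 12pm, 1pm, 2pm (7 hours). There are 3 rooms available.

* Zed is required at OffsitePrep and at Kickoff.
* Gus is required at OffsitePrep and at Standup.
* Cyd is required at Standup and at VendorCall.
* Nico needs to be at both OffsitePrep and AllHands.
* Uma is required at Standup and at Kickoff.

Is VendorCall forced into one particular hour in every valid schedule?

No

VendorCall can be 8am (e.g. Standup in 9am; OffsitePrep in 8am; VendorCall in 8am; Kickoff in 10am; AllHands in 9am) or 9am (e.g. Standup=10am; Kickoff=9am; AllHands=9am; OffsitePrep=8am; VendorCall=9am).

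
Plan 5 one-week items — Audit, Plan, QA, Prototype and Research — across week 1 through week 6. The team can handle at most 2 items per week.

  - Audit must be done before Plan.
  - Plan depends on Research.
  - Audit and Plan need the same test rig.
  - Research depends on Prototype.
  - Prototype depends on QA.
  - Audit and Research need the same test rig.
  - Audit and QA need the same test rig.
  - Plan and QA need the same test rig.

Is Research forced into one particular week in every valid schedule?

Research can be week 3 (e.g. QA=week 1, Audit=week 2, Plan=week 4, Prototype=week 2, Research=week 3) or week 4 (e.g. Research in week 4, Plan in week 5, Audit in week 2, Prototype in week 2, QA in week 1).

No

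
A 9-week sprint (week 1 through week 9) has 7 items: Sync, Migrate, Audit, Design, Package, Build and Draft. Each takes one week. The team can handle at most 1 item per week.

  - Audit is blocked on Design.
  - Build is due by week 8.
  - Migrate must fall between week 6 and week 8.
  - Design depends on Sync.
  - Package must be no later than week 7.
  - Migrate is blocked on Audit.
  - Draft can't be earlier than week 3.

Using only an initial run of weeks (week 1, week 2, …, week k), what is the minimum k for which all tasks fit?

The precedence chain requires at least 4 distinct weeks.
With at most 1 per week and 7 tasks, at least 7 weeks are needed.
Migrate can't be placed before week 6, so the schedule must run through at least week 6.
7 works (last occupied week: week 7): for example Audit=week 4; Sync=week 1; Design=week 2; Draft=week 3; Package=week 5; Build=week 7; Migrate=week 6.

7 weeks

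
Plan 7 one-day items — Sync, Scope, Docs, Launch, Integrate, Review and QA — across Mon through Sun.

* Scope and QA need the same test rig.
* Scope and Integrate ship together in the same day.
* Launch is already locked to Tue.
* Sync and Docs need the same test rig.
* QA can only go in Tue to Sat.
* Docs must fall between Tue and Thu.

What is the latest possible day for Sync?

Sun

Sync at Sun is achievable: Integrate -> Mon, Docs -> Tue, Sync -> Sun, Launch -> Tue, QA -> Tue, Scope -> Mon, Review -> Mon.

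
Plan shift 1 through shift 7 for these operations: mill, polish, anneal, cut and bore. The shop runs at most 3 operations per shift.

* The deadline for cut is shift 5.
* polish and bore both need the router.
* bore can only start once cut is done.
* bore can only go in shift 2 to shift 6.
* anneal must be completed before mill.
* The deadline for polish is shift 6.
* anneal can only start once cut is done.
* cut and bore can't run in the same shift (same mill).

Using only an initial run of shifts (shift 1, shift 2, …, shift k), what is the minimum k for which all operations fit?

3 shifts

The precedence chain requires at least 3 distinct shifts.
With at most 3 per shift and 5 operations, at least 2 shifts are needed.
3 works (last occupied shift: shift 3): for example bore in shift 2, mill in shift 3, polish in shift 1, cut in shift 1, anneal in shift 2.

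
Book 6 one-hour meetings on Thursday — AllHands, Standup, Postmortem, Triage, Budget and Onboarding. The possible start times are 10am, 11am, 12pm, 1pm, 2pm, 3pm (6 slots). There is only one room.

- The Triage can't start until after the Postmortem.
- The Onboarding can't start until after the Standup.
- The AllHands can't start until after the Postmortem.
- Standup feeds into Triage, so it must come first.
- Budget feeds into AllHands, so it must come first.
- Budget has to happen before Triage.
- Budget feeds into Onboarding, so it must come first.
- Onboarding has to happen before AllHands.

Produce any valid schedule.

Onboarding in 12pm; Standup in 11am; Budget in 10am; Triage in 3pm; Postmortem in 1pm; AllHands in 2pm

Checking: Postmortem(1pm) before AllHands(2pm); Budget(10am) before Onboarding(12pm); Budget(10am) before Triage(3pm); Budget(10am) before AllHands(2pm); Onboarding(12pm) before AllHands(2pm); Standup(11am) before Onboarding(12pm); Standup(11am) before Triage(3pm); Postmortem(1pm) before Triage(3pm); max 1 per slot (cap 1).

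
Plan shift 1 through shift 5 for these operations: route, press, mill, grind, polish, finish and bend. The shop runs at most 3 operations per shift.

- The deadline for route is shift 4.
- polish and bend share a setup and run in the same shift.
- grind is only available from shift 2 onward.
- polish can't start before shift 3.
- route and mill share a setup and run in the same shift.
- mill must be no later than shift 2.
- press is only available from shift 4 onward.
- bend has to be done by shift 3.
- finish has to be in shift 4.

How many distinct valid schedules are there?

Splitting on route: it can be shift 1 (8), shift 2 (8). Listing each branch's schedules as (press, mill, grind, polish, finish, bend) by shift number:
route=shift 1: (4,1,2,3,4,3) (4,1,3,3,4,3) (4,1,4,3,4,3) (4,1,5,3,4,3) (5,1,2,3,4,3) (5,1,3,3,4,3) (5,1,4,3,4,3) (5,1,5,3,4,3) — 8.
route=shift 2: (4,2,2,3,4,3) (4,2,3,3,4,3) (4,2,4,3,4,3) (4,2,5,3,4,3) (5,2,2,3,4,3) (5,2,3,3,4,3) (5,2,4,3,4,3) (5,2,5,3,4,3) — 8.
Summing: 8 + 8 = 16.

16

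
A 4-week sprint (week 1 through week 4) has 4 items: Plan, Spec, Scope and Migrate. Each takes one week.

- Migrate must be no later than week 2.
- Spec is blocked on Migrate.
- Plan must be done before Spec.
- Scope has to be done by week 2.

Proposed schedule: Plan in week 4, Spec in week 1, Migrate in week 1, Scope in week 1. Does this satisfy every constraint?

No — it violates: Plan must be done before Spec

Plan must be done before Spec — violated.
Spec is blocked on Migrate — violated.
Migrate must be no later than week 2 — holds.
Scope has to be done by week 2 — holds.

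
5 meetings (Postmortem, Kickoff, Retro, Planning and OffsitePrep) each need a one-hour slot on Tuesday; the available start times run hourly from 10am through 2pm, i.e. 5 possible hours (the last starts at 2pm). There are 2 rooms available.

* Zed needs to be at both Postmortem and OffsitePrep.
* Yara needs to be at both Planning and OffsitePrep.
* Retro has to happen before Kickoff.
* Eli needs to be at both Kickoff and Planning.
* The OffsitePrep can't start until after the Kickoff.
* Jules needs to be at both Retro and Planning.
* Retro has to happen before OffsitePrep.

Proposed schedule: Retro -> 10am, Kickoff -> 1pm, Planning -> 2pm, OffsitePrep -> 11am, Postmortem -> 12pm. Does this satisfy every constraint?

Zed needs to be at both Postmortem and OffsitePrep — holds.
The OffsitePrep can't start until after the Kickoff — violated.
Jules needs to be at both Retro and Planning — holds.
Yara needs to be at both Planning and OffsitePrep — holds.
Retro has to happen before Kickoff — holds.
Retro has to happen before OffsitePrep — holds.
There are 2 rooms available — holds.
Eli needs to be at both Kickoff and Planning — holds.

No — it violates: The OffsitePrep can't start until after the Kickoff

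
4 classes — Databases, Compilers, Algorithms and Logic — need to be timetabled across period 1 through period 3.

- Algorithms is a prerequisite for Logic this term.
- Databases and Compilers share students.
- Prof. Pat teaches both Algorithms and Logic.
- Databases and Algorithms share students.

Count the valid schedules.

Splitting on Databases: it can be period 1 (2), period 2 (4), period 3 (6). Listing each branch's schedules as (Compilers, Algorithms, Logic) by period number:
Databases=period 1: (2,2,3) (3,2,3) — 2.
Databases=period 2: (1,1,2) (1,1,3) (3,1,2) (3,1,3) — 4.
Databases=period 3: (1,1,2) (1,1,3) (1,2,3) (2,1,2) (2,1,3) (2,2,3) — 6.
Summing: 2 + 4 + 6 = 12.

12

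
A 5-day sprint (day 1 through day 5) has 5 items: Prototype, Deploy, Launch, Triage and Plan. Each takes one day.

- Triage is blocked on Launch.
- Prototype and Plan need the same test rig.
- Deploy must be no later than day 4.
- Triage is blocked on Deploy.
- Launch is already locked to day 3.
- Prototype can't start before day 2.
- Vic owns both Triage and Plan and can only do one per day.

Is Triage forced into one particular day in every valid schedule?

No

Triage can be day 4 (e.g. Plan -> day 1, Triage -> day 4, Deploy -> day 1, Launch -> day 3, Prototype -> day 2) or day 5 (e.g. Deploy=day 1; Triage=day 5; Launch=day 3; Plan=day 1; Prototype=day 2).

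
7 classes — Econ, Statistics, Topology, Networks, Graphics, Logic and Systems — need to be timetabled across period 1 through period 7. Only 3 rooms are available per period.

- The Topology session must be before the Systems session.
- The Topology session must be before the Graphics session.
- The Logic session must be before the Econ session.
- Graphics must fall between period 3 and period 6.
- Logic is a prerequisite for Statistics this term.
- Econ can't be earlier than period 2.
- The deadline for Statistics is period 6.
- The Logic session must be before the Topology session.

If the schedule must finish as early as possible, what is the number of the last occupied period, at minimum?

3

The precedence chain requires at least 3 distinct periods.
With at most 3 per period and 7 classes, at least 3 periods are needed.
3 works (last occupied period: period 3): for example Topology in period 2; Logic in period 1; Statistics in period 2; Graphics in period 3; Networks in period 1; Econ in period 2; Systems in period 3.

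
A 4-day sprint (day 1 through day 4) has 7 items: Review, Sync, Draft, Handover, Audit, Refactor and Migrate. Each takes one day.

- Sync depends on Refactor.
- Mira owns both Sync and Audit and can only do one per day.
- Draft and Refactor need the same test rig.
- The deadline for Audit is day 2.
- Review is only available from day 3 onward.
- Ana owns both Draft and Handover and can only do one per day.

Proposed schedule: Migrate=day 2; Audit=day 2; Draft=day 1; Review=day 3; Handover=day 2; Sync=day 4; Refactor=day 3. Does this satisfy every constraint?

Valid

Draft and Refactor need the same test rig — holds.
Sync depends on Refactor — holds.
Mira owns both Sync and Audit and can only do one per day — holds.
The deadline for Audit is day 2 — holds.
Review is only available from day 3 onward — holds.
Ana owns both Draft and Handover and can only do one per day — holds.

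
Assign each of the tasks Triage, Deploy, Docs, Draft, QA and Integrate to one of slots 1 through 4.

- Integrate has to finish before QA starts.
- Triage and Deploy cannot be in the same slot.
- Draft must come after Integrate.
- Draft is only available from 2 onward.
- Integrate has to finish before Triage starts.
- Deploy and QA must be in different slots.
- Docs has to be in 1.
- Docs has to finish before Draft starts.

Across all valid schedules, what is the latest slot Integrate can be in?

Downstream work caps Integrate at 3.
Integrate at 3 is achievable: Draft=4, Docs=1, Integrate=3, Triage=4, Deploy=1, QA=4.

3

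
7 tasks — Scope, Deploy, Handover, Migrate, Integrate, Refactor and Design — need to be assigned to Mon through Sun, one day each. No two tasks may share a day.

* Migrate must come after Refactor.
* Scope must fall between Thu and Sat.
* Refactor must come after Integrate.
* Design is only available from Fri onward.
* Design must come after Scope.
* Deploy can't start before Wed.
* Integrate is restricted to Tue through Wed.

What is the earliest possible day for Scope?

Thu

Scope is available from Thu; Scope's own window allows nothing later than Sat.
Scope at Thu is achievable: Handover=Mon; Scope=Thu; Deploy=Wed; Migrate=Sun; Design=Fri; Integrate=Tue; Refactor=Sat.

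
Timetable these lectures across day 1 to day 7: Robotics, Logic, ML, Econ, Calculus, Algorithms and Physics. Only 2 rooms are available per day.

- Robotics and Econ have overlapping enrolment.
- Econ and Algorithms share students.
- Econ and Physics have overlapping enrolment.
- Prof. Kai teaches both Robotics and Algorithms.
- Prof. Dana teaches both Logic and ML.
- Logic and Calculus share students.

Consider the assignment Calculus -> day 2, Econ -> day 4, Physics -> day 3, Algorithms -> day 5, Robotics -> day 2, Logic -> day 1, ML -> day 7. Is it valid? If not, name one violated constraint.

Valid

Econ and Algorithms share students — holds.
Econ and Physics have overlapping enrolment — holds.
Only 2 rooms are available per day — holds.
Logic and Calculus share students — holds.
Robotics and Econ have overlapping enrolment — holds.
Prof. Kai teaches both Robotics and Algorithms — holds.
Prof. Dana teaches both Logic and ML — holds.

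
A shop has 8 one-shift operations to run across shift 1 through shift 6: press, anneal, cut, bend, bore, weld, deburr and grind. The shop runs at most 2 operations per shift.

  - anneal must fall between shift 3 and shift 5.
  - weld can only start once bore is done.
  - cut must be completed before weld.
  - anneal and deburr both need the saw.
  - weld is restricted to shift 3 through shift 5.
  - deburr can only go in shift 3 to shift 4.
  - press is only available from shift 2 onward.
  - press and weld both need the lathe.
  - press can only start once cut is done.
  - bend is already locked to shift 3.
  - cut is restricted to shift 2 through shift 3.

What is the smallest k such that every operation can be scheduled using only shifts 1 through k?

5 shifts

The precedence chain requires at least 2 distinct shifts.
With at most 2 per shift and 8 operations, at least 4 shifts are needed.
anneal can't be placed before shift 3, so the schedule must run through at least shift 3.
Could 4 shifts be enough, i.e. nothing placed later than shift 4? No: press's window within 4 shifts is {shift 2, shift 3, shift 4}; anneal's window within 4 shifts is {shift 3, shift 4}; cut's window within 4 shifts is {shift 2, shift 3}; bend's window within 4 shifts is {shift 3}; weld's window within 4 shifts is {shift 3, shift 4}; deburr's window within 4 shifts is {shift 3, shift 4}; press must come after cut (at shift 2 or later) → {shift 3, shift 4}; press, anneal, bend, weld and deburr are all confined to {shift 3, shift 4} — 5 operations for 2 shifts at most 2 apiece is too many.
So 4 shifts is not enough.
5 works (last occupied shift: shift 5): for example grind -> shift 1, anneal -> shift 4, bore -> shift 1, weld -> shift 4, deburr -> shift 3, cut -> shift 2, bend -> shift 3, press -> shift 5.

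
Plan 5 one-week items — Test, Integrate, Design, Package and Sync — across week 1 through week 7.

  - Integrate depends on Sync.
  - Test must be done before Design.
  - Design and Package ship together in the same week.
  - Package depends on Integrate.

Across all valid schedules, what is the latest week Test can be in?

Downstream work caps Test at week 6.
Test at week 6 is achievable: Package=week 7, Sync=week 1, Design=week 7, Integrate=week 2, Test=week 6.

week 6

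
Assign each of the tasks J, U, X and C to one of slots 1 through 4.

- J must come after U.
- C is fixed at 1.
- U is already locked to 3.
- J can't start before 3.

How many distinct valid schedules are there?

4

Enumerating: X -> 1, C -> 1, J -> 4, U -> 3 | J=4, X=2, U=3, C=1 | C -> 1, J -> 4, X -> 3, U -> 3 | J=4; C=1; U=3; X=4.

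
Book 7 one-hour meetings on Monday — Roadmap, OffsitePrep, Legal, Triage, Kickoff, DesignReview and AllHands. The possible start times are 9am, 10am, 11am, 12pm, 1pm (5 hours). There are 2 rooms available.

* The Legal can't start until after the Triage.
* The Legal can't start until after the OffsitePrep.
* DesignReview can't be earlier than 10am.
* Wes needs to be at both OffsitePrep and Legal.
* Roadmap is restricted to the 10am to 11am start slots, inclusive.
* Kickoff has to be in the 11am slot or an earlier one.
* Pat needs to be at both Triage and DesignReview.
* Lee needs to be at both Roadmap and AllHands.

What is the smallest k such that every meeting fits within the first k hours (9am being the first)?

4 hours

The precedence chain requires at least 2 distinct hours.
With at most 2 per hour and 7 meetings, at least 4 hours are needed.
4 works (last occupied hour: 12pm): for example Triage in 11am, Roadmap in 10am, Kickoff in 9am, DesignReview in 10am, OffsitePrep in 9am, Legal in 12pm, AllHands in 11am.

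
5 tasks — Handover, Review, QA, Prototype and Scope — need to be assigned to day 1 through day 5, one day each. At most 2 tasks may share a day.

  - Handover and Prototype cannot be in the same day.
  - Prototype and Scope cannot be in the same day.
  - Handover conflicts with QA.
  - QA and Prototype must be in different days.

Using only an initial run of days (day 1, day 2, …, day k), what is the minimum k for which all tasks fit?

3

With at most 2 per day and 5 tasks, at least 3 days are needed.
3 works (last occupied day: day 3): for example Review=day 1; QA=day 2; Prototype=day 3; Scope=day 2; Handover=day 1.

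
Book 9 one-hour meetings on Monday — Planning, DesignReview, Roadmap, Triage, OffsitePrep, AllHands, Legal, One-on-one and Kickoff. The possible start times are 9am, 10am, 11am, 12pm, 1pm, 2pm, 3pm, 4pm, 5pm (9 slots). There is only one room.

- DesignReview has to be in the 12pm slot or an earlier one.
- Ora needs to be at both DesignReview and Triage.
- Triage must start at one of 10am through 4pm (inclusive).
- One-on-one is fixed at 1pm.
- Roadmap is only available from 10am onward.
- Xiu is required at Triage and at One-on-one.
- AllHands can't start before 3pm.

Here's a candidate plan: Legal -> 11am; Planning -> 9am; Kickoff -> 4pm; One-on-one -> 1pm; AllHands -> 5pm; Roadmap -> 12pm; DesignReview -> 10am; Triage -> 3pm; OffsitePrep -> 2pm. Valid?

Xiu is required at Triage and at One-on-one — holds.
Triage must start at one of 10am through 4pm (inclusive) — holds.
Ora needs to be at both DesignReview and Triage — holds.
Roadmap is only available from 10am onward — holds.
DesignReview has to be in the 12pm slot or an earlier one — holds.
There is only one room — holds.
AllHands can't start before 3pm — holds.
One-on-one is fixed at 1pm — holds.

Yes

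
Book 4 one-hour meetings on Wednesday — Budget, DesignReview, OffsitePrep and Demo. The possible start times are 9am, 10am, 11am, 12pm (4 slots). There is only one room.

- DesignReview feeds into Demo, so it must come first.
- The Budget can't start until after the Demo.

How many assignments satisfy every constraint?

4

Enumerating: Budget=11am, OffsitePrep=12pm, DesignReview=9am, Demo=10am | Budget in 12pm; OffsitePrep in 11am; Demo in 10am; DesignReview in 9am | DesignReview in 9am; OffsitePrep in 10am; Budget in 12pm; Demo in 11am | OffsitePrep in 9am; DesignReview in 10am; Demo in 11am; Budget in 12pm.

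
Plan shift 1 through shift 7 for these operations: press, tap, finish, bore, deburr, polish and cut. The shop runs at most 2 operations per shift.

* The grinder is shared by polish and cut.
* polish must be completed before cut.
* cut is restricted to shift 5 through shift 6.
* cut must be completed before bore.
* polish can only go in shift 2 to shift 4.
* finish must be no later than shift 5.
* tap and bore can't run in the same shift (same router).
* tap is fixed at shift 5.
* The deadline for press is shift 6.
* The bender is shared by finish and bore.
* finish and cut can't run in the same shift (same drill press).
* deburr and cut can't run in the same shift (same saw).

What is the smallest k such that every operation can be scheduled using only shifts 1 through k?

6

The precedence chain requires at least 3 distinct shifts.
With at most 2 per shift and 7 operations, at least 4 shifts are needed.
Propagating the time windows through the other constraints, bore can't land before shift 6, so the schedule must run through at least shift 6.
6 works (last occupied shift: shift 6): for example finish in shift 1; cut in shift 5; press in shift 1; bore in shift 6; deburr in shift 2; polish in shift 2; tap in shift 5.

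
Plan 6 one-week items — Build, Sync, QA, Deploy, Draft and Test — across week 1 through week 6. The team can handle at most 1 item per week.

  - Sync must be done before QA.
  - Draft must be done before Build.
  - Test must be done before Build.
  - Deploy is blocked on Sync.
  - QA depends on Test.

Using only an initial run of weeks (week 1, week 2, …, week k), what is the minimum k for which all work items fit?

The precedence chain requires at least 2 distinct weeks.
With at most 1 per week and 6 work items, at least 6 weeks are needed.
6 works (last occupied week: week 6): for example Draft in week 2, Sync in week 4, Test in week 1, QA in week 5, Build in week 3, Deploy in week 6.

6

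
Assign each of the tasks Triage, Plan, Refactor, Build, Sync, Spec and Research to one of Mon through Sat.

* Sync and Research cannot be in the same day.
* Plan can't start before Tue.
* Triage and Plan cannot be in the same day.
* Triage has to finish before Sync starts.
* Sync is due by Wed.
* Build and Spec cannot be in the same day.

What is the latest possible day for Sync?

Precedence pushes Sync to at least Tue; Sync's own window allows nothing later than Wed.
Sync at Wed is achievable: Build -> Mon; Sync -> Wed; Refactor -> Mon; Spec -> Tue; Research -> Mon; Triage -> Mon; Plan -> Tue.

Wed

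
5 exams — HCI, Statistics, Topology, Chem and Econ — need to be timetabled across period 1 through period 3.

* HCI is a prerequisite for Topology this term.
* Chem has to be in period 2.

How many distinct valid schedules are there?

27

Splitting on HCI: it can be period 1 (18), period 2 (9). Listing each branch's schedules as (Statistics, Topology, Chem, Econ) by period number:
HCI=period 1: (1,2,2,1) (1,2,2,2) (1,2,2,3) (1,3,2,1) (1,3,2,2) (1,3,2,3) (2,2,2,1) (2,2,2,2) (2,2,2,3) (2,3,2,1) (2,3,2,2) (2,3,2,3) (3,2,2,1) (3,2,2,2) (3,2,2,3) (3,3,2,1) (3,3,2,2) (3,3,2,3) — 18.
HCI=period 2: (1,3,2,1) (1,3,2,2) (1,3,2,3) (2,3,2,1) (2,3,2,2) (2,3,2,3) (3,3,2,1) (3,3,2,2) (3,3,2,3) — 9.
Summing: 18 + 9 = 27.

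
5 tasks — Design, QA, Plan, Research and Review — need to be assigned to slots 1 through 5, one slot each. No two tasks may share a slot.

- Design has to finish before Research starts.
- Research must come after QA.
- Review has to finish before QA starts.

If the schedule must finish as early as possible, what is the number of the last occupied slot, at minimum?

The precedence chain requires at least 3 distinct slots.
With at most 1 per slot and 5 tasks, at least 5 slots are needed.
5 works (last occupied slot: 5): for example QA=2, Research=4, Design=3, Review=1, Plan=5.

slot 5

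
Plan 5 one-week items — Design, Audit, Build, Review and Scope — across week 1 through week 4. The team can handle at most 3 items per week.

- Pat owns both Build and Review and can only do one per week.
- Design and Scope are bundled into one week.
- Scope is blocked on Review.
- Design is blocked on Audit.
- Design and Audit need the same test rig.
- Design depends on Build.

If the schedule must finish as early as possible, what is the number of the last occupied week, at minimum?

week 3

The precedence chain requires at least 2 distinct weeks.
With at most 3 per week and 5 tasks, at least 2 weeks are needed.
Could 2 weeks be enough, i.e. nothing placed later than week 2? No: Scope must come after Review (at week 1 or later) → {week 2}; Review must come before Scope (at week 2 or earlier) → {week 1}; Design must come after Build (at week 1 or later) → {week 2}; Build must come before Design (at week 2 or earlier) → {week 1}; Review can't share with Build (week 1) → nothing is left.
So 2 weeks is not enough.
3 works (last occupied week: week 3): for example Build -> week 1, Design -> week 3, Scope -> week 3, Audit -> week 1, Review -> week 2.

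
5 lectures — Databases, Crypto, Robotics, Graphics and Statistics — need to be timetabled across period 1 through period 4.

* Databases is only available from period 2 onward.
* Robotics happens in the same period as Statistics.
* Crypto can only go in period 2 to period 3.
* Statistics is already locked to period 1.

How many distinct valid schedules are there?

Splitting on Databases: it can be period 2 (8), period 3 (8), period 4 (8). Listing each branch's schedules as (Crypto, Robotics, Graphics, Statistics) by period number:
Databases=period 2: (2,1,1,1) (2,1,2,1) (2,1,3,1) (2,1,4,1) (3,1,1,1) (3,1,2,1) (3,1,3,1) (3,1,4,1) — 8.
Databases=period 3: (2,1,1,1) (2,1,2,1) (2,1,3,1) (2,1,4,1) (3,1,1,1) (3,1,2,1) (3,1,3,1) (3,1,4,1) — 8.
Databases=period 4: (2,1,1,1) (2,1,2,1) (2,1,3,1) (2,1,4,1) (3,1,1,1) (3,1,2,1) (3,1,3,1) (3,1,4,1) — 8.
Summing: 8 + 8 + 8 = 24.

24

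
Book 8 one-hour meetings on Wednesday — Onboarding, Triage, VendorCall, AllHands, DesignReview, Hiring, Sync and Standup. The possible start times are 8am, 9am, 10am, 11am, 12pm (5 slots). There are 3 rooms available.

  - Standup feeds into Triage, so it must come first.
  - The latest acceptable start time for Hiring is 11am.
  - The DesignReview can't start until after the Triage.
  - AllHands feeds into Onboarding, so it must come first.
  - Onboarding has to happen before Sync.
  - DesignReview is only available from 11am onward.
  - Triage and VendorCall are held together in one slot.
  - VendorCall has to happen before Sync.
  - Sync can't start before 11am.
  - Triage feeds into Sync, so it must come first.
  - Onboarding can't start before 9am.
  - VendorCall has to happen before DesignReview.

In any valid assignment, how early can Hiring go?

8am

Hiring's own window allows nothing later than 11am.
Hiring at 8am is achievable: VendorCall in 9am; Triage in 9am; Sync in 11am; Onboarding in 9am; Hiring in 8am; AllHands in 8am; DesignReview in 11am; Standup in 8am.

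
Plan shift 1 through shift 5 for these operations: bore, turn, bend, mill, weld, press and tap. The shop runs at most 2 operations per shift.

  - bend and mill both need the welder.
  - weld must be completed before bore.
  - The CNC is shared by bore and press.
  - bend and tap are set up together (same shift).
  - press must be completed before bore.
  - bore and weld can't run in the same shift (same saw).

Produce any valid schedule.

weld=shift 1; bore=shift 2; bend=shift 3; tap=shift 3; turn=shift 2; mill=shift 4; press=shift 1

Checking: press(shift 1) before bore(shift 2); weld(shift 1) before bore(shift 2); bore(shift 2) != press(shift 1); bend(shift 3) != mill(shift 4); bore(shift 2) != weld(shift 1); bend = tap = shift 3; max 2 per shift (cap 2).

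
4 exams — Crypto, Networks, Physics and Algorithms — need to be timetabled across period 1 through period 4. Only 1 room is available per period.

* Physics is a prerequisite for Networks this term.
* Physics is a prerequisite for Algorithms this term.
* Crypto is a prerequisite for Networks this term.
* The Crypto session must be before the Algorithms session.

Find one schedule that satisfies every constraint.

Physics -> period 2; Algorithms -> period 4; Networks -> period 3; Crypto -> period 1

Checking: Physics(period 2) before Algorithms(period 4); Physics(period 2) before Networks(period 3); Crypto(period 1) before Networks(period 3); Crypto(period 1) before Algorithms(period 4); max 1 per period (cap 1).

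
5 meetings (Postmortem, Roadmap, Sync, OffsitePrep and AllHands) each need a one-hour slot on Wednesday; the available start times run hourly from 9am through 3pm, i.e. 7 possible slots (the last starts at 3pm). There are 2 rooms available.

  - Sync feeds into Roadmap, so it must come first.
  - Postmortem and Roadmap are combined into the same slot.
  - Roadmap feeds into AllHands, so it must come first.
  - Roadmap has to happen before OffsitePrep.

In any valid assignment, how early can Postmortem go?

10am

Postmortem must be in the same slot as Roadmap, which can't be before 10am, so Postmortem is at least 10am; Postmortem must be in the same slot as Roadmap, which can't be after 2pm, so Postmortem is at most 2pm.
Postmortem at 10am is achievable: Roadmap=10am; OffsitePrep=11am; Sync=9am; Postmortem=10am; AllHands=11am.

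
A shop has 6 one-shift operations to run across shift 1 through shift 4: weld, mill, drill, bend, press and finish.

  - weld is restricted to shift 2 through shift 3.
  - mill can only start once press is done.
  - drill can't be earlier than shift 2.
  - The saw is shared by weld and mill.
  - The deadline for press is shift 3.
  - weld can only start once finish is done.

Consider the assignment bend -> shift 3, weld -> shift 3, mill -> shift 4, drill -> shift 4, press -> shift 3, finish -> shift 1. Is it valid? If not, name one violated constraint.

weld can only start once finish is done — holds.
mill can only start once press is done — holds.
The saw is shared by weld and mill — holds.
The deadline for press is shift 3 — holds.
drill can't be earlier than shift 2 — holds.
weld is restricted to shift 2 through shift 3 — holds.

Yes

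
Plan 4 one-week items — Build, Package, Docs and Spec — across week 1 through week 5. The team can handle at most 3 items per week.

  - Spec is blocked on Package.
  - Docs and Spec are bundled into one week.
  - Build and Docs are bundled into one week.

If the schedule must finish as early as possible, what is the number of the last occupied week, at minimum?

2

The precedence chain requires at least 2 distinct weeks.
With at most 3 per week and 4 tasks, at least 2 weeks are needed.
2 works (last occupied week: week 2): for example Spec=week 2; Package=week 1; Docs=week 2; Build=week 2.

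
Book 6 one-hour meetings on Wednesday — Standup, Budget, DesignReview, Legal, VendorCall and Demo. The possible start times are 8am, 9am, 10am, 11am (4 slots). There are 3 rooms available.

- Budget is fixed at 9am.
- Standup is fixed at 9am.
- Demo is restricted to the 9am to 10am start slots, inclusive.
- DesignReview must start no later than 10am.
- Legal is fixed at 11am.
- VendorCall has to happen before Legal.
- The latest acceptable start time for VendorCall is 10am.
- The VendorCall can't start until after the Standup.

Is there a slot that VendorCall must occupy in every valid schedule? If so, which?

Standup is fixed at 9am and must come before VendorCall, so VendorCall is at least 10am.
Legal is fixed at 11am and must come after VendorCall, so VendorCall is at most 10am.
So VendorCall must be 10am.

10am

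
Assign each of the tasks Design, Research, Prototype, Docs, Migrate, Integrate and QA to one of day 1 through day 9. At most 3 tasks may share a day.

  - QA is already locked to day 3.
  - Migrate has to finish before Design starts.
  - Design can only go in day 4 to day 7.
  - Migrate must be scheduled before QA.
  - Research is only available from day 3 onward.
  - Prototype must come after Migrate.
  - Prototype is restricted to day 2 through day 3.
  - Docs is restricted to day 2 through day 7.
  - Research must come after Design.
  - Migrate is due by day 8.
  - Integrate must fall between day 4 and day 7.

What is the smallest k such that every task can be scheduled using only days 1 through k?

The precedence chain requires at least 3 distinct days.
With at most 3 per day and 7 tasks, at least 3 days are needed.
Propagating the time windows through the other constraints, Research can't land before day 5, so the schedule must run through at least day 5.
5 works (last occupied day: day 5): for example Research -> day 5, Integrate -> day 4, QA -> day 3, Design -> day 4, Migrate -> day 1, Docs -> day 2, Prototype -> day 2.

5 days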